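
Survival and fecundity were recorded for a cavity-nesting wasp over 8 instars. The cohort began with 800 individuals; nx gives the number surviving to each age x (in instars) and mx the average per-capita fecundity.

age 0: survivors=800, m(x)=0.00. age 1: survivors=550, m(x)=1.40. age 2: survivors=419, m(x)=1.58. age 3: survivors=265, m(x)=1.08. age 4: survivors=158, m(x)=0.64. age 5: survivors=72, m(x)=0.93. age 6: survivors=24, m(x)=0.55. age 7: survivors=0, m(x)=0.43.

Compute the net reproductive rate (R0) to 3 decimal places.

2.374

lx = nx/n0 = nx/800: 1, 0.6875, 0.52375, 0.33125, 0.1975, 0.09, 0.03, 0
lx·mx by age: 0, 0.9625, 0.827525…, 0.35775…, 0.1264, 0.0837, 0.0165, 0
R0 = Σ lx·mx = 2.374375… → 2.374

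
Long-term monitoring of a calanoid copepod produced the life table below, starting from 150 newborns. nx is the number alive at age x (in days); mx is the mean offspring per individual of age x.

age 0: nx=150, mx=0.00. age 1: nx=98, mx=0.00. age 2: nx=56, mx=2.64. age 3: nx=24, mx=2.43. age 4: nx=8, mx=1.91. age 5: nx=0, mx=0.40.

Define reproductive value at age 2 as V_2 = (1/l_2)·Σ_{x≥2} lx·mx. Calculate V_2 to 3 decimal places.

3.954

lx = nx/n0 = nx/150: 1, 0.65333…, 0.37333…, 0.16, 0.05333…, 0
lx·mx for x ≥ 2: 0.9856…, 0.3888, 0.101867…, 0 → sum = 1.476267…
V_2 = 1.476267… / l_2 = 1.476267… / 0.373333… = 3.954286… → 3.954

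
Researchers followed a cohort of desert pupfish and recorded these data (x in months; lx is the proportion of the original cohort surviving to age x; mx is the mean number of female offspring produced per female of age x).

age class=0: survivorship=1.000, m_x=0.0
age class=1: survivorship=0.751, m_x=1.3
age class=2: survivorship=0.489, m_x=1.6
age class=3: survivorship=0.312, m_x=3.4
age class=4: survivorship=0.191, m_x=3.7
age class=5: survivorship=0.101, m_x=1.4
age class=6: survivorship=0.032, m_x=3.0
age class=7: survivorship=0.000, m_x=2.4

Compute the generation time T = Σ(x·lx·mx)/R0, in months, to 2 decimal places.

2.61

lx·mx: 0, 0.9763, 0.7824, 1.0608, 0.7067, 0.1414, 0.096, 0 → R0 = 3.7636
x·lx·mx: 0, 0.9763, 1.5648, 3.1824, 2.8268, 0.707, 0.576, 0 → Σ = 9.8333
T = 9.8333 / 3.7636 = 2.612738… → 2.61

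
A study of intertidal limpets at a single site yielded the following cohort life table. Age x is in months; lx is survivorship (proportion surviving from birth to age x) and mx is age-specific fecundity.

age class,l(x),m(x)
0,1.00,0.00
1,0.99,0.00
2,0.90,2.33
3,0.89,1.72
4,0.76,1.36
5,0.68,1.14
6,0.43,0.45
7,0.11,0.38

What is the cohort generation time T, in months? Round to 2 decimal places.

lx·mx: 0, 0, 2.097, 1.5308, 1.0336, 0.7752, 0.1935, 0.0418 → R0 = 5.6719
x·lx·mx: 0, 0, 4.194, 4.5924, 4.1344, 3.876, 1.161, 0.2926 → Σ = 18.2504
T = 18.2504 / 5.6719 = 3.217687… → 3.22

3.22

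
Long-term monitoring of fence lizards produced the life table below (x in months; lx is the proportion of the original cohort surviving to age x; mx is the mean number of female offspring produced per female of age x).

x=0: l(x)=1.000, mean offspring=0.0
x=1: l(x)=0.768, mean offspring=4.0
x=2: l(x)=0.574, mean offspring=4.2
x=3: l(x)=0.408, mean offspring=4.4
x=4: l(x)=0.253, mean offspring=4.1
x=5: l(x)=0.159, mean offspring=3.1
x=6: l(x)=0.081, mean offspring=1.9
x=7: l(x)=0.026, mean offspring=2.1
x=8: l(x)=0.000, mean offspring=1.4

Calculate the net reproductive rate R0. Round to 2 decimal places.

9.02

lx·mx by age: 0, 3.072, 2.4108, 1.7952, 1.0373, 0.4929, 0.1539, 0.0546, 0
R0 = Σ lx·mx = 9.0167 → 9.02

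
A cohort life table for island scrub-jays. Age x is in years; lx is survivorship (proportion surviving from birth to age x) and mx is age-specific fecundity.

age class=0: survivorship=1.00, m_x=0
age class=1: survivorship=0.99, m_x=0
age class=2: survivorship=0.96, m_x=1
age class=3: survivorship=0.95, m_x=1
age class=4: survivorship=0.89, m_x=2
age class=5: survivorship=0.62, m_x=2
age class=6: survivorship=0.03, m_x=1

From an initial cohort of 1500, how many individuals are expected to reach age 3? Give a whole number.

1425

Expected survivors = N0 · l_3 = 1500 × 0.95 = 1425 → 1425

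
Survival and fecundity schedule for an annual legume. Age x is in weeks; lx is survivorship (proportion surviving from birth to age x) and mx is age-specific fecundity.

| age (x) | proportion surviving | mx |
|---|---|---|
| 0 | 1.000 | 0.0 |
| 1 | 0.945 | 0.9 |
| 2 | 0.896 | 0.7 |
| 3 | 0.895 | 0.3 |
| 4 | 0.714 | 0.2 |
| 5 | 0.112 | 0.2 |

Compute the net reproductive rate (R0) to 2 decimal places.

lx·mx by age: 0, 0.8505, 0.6272, 0.2685, 0.1428, 0.0224
R0 = Σ lx·mx = 1.9114 → 1.91

1.91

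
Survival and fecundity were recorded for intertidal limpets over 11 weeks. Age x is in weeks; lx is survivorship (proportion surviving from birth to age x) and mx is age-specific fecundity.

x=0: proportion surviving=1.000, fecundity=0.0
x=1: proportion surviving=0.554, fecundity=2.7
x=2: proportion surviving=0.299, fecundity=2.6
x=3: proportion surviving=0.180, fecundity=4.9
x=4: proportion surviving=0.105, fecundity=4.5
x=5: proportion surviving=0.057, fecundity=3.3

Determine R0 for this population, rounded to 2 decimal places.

3.82

lx·mx by age: 0, 1.4958, 0.7774, 0.882, 0.4725, 0.1881
R0 = Σ lx·mx = 3.8158 → 3.82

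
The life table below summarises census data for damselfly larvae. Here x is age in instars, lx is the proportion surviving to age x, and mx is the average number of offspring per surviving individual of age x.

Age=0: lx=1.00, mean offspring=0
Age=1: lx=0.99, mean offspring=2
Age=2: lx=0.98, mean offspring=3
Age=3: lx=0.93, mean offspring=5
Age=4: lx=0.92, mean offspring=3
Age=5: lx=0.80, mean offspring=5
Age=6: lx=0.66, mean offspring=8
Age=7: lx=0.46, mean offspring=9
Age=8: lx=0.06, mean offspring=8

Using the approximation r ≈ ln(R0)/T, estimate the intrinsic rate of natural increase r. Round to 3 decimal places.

R0 = Σ lx·mx = 0 + 1.98 + 2.94 + 4.65 + 2.76 + 4 + 5.28 + 4.14 + 0.48 = 26.23
Σ x·lx·mx = 117.35; T = 117.35/26.23 = 4.47388…
r ≈ ln(R0)/T = ln(26.23)/4.47388… = 0.73022… → 0.730

0.730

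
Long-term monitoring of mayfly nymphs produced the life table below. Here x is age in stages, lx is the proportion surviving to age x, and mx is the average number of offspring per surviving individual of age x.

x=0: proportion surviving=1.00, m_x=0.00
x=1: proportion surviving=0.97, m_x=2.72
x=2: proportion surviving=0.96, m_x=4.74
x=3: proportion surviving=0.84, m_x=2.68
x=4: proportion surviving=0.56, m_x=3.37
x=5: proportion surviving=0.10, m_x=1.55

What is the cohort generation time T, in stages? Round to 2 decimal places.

2.34

lx·mx: 0, 2.6384, 4.5504, 2.2512, 1.8872, 0.155 → R0 = 11.4822
x·lx·mx: 0, 2.6384, 9.1008, 6.7536, 7.5488, 0.775 → Σ = 26.8166
T = 26.8166 / 11.4822 = 2.335493… → 2.34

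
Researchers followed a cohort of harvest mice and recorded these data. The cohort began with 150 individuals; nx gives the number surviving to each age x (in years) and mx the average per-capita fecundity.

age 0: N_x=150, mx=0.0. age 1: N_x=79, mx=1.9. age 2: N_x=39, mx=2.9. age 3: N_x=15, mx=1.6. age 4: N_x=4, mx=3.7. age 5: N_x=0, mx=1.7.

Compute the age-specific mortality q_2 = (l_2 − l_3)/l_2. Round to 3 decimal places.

0.615

lx = nx/n0 = nx/150: 1, 0.52667…, 0.26, 0.1, 0.02667…, 0
q_2 = (l_2 − l_3) / l_2 = (0.26 − 0.1) / 0.26
     = 0.16 / 0.26 = 0.615385… → 0.615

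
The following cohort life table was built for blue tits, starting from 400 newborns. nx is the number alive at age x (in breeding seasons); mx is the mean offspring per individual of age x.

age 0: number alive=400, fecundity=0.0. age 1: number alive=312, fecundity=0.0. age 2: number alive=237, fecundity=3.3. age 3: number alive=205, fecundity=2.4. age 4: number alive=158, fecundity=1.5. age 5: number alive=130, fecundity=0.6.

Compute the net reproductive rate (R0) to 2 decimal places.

3.97

lx = nx/n0 = nx/400: 1, 0.78, 0.5925, 0.5125, 0.395, 0.325
lx·mx by age: 0, 0, 1.95525, 1.23, 0.5925, 0.195
R0 = Σ lx·mx = 3.97275 → 3.97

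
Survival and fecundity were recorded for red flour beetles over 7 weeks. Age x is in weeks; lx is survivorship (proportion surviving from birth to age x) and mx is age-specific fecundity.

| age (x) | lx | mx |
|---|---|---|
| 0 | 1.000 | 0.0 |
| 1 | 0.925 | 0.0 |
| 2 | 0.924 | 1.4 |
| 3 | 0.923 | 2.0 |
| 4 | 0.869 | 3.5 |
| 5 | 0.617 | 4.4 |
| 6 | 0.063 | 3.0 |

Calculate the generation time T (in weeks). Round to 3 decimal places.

lx·mx: 0, 0, 1.2936, 1.846, 3.0415, 2.7148, 0.189 → R0 = 9.0849
x·lx·mx: 0, 0, 2.5872, 5.538, 12.166, 13.574, 1.134 → Σ = 34.9992
T = 34.9992 / 9.0849 = 3.852458… → 3.852

3.852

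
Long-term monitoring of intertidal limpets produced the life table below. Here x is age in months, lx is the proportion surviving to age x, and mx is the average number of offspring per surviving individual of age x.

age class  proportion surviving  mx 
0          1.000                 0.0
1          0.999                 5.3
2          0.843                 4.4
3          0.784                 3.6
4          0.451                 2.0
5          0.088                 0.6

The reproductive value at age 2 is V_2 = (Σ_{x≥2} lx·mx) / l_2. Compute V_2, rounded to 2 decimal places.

8.88

lx·mx for x ≥ 2: 3.7092, 2.8224, 0.902, 0.0528 → sum = 7.4864
V_2 = 7.4864 / l_2 = 7.4864 / 0.843 = 8.880664… → 8.88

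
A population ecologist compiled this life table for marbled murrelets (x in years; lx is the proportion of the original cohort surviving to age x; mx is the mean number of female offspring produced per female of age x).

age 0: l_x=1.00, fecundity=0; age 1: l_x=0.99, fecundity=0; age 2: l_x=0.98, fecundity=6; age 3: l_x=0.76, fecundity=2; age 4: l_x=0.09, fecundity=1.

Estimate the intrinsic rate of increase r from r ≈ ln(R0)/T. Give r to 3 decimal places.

0.904

R0 = Σ lx·mx = 0 + 0 + 5.88 + 1.52 + 0.09 = 7.49
Σ x·lx·mx = 16.68; T = 16.68/7.49 = 2.22697…
r ≈ ln(R0)/T = ln(7.49)/2.22697… = 0.90417… → 0.904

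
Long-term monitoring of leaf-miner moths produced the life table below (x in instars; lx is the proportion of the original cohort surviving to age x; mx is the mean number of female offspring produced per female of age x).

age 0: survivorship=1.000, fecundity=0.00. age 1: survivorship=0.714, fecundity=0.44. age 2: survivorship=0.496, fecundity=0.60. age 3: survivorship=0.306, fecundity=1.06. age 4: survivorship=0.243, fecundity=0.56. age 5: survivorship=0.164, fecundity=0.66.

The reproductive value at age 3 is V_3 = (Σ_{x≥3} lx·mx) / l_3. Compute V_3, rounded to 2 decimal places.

lx·mx for x ≥ 3: 0.32436, 0.13608, 0.10824 → sum = 0.56868
V_3 = 0.56868 / l_3 = 0.56868 / 0.306 = 1.858431… → 1.86

1.86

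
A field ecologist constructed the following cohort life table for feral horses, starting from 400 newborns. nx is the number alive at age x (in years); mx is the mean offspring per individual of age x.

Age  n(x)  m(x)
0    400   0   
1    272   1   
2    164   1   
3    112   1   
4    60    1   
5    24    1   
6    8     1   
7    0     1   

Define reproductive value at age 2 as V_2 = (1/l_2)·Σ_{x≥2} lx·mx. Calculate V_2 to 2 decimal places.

2.24

lx = nx/n0 = nx/400: 1, 0.68, 0.41, 0.28, 0.15, 0.06, 0.02, 0
lx·mx for x ≥ 2: 0.41, 0.28, 0.15, 0.06, 0.02, 0 → sum = 0.92
V_2 = 0.92 / l_2 = 0.92 / 0.41 = 2.243902… → 2.24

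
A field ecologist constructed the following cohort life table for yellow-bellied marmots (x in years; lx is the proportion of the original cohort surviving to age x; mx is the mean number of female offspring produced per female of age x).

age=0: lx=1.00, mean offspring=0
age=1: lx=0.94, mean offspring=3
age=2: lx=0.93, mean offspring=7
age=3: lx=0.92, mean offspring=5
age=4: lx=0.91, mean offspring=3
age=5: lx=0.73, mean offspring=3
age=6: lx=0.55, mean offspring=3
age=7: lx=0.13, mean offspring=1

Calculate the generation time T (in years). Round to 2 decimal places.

lx·mx: 0, 2.82, 6.51, 4.6, 2.73, 2.19, 1.65, 0.13 → R0 = 20.63
x·lx·mx: 0, 2.82, 13.02, 13.8, 10.92, 10.95, 9.9, 0.91 → Σ = 62.32
T = 62.32 / 20.63 = 3.020843… → 3.02

3.02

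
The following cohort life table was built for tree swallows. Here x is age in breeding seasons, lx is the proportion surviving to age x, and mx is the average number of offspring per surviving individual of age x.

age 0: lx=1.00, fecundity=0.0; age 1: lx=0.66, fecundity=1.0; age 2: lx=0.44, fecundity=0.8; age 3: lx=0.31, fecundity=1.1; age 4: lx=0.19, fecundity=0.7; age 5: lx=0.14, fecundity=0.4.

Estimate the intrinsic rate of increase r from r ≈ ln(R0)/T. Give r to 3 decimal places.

R0 = Σ lx·mx = 0 + 0.66 + 0.352 + 0.341 + 0.133 + 0.056 = 1.542
Σ x·lx·mx = 3.199; T = 3.199/1.542 = 2.07458…
r ≈ ln(R0)/T = ln(1.542)/2.07458… = 0.20876… → 0.209

0.209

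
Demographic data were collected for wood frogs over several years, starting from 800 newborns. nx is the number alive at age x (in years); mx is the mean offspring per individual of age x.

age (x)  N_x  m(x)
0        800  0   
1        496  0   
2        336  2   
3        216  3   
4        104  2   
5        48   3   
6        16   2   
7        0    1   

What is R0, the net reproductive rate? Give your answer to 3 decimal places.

2.130

lx = nx/n0 = nx/800: 1, 0.62, 0.42, 0.27, 0.13, 0.06, 0.02, 0
lx·mx by age: 0, 0, 0.84, 0.81, 0.26, 0.18, 0.04, 0
R0 = Σ lx·mx = 2.13 → 2.130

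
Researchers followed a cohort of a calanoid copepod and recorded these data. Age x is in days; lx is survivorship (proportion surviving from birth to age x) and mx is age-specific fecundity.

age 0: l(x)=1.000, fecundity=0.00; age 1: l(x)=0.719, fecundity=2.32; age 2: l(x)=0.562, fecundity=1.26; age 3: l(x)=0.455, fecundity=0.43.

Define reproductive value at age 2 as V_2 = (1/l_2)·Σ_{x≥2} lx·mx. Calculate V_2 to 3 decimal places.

1.608

lx·mx for x ≥ 2: 0.70812, 0.19565 → sum = 0.90377
V_2 = 0.90377 / l_2 = 0.90377 / 0.562 = 1.608132… → 1.608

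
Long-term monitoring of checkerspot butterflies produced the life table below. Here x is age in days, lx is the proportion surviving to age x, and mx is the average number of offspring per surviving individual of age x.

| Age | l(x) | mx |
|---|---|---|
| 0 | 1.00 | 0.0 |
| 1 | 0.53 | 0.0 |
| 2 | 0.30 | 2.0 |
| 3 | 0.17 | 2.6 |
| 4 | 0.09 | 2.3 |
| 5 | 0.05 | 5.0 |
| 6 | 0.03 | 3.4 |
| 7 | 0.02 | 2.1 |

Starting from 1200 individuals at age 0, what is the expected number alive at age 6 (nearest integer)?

36

Expected survivors = N0 · l_6 = 1200 × 0.03 = 36 → 36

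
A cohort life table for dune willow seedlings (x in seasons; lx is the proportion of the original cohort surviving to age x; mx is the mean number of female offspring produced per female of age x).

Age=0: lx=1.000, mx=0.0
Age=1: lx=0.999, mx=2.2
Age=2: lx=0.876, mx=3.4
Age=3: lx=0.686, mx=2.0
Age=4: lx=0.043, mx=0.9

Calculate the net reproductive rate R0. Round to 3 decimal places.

lx·mx by age: 0, 2.1978, 2.9784, 1.372, 0.0387
R0 = Σ lx·mx = 6.5869 → 6.587

6.587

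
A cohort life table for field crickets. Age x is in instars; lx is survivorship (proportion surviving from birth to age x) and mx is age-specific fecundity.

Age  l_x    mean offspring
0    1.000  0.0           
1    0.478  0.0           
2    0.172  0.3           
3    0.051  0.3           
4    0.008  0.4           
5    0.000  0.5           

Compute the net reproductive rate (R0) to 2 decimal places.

lx·mx by age: 0, 0, 0.0516, 0.0153, 0.0032, 0
R0 = Σ lx·mx = 0.0701 → 0.07

0.07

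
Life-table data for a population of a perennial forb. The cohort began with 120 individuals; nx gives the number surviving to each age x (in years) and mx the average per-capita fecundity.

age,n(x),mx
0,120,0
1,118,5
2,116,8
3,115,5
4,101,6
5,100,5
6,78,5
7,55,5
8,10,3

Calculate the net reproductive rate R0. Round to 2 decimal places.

32.45

lx = nx/n0 = nx/120: 1, 0.98333…, 0.96667…, 0.95833…, 0.84167…, 0.83333…, 0.65, 0.45833…, 0.08333…
lx·mx by age: 0, 4.916667…, 7.733333…, 4.791667…, 5.05…, 4.166667…, 3.25, 2.291667…, 0.25…
R0 = Σ lx·mx = 32.45… → 32.45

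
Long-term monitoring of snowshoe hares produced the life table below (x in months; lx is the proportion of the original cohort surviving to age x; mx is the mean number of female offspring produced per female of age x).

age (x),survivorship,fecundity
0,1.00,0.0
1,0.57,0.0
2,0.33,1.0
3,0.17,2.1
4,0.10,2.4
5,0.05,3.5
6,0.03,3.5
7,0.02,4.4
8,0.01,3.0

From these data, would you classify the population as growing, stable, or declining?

R0 = Σ lx·mx = 0 + 0 + 0.33 + 0.357 + 0.24 + 0.175 + 0.105 + 0.088 + 0.03 = 1.325
R0 > 1, so the population is growing.

growing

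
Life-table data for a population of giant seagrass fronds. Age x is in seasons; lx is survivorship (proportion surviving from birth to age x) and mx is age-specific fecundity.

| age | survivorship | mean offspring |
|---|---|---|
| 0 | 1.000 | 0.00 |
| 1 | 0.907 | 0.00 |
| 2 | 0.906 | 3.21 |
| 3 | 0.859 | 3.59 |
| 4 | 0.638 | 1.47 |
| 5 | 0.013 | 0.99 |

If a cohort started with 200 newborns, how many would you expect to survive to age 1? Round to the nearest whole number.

181

Expected survivors = N0 · l_1 = 200 × 0.907 = 181.4 → 181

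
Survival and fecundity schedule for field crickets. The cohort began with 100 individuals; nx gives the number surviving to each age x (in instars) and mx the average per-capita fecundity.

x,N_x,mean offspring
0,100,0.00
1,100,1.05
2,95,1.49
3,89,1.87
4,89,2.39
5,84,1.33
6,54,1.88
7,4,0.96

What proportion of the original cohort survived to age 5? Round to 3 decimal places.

l_5 = n_5/n_0 = 84/100 = 0.84 → 0.840

0.840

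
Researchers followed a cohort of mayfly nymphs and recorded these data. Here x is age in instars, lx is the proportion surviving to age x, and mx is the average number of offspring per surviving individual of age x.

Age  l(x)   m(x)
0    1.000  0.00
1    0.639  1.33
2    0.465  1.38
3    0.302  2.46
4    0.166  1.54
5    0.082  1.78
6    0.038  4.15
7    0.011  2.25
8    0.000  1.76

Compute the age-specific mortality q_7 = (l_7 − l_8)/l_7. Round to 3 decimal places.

q_7 = (l_7 − l_8) / l_7 = (0.011 − 0) / 0.011
     = 0.011 / 0.011 = 1 → 1.000

1.000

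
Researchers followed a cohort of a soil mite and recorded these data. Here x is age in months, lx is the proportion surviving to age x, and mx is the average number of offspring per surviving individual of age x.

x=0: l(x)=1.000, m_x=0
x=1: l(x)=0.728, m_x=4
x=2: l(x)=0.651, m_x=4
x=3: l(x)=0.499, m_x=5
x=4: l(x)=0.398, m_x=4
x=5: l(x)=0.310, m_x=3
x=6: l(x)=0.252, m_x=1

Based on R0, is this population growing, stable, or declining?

R0 = Σ lx·mx = 0 + 2.912 + 2.604 + 2.495 + 1.592 + 0.93 + 0.252 = 10.785
R0 > 1, so the population is growing.

growing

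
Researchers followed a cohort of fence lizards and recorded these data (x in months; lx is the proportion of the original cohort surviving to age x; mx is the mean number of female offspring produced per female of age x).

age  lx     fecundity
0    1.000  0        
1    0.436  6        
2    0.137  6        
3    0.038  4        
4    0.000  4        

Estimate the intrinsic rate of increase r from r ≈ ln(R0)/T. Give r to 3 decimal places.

0.973

R0 = Σ lx·mx = 0 + 2.616 + 0.822 + 0.152 + 0 = 3.59
Σ x·lx·mx = 4.716; T = 4.716/3.59 = 1.31365…
r ≈ ln(R0)/T = ln(3.59)/1.31365… = 0.97298… → 0.973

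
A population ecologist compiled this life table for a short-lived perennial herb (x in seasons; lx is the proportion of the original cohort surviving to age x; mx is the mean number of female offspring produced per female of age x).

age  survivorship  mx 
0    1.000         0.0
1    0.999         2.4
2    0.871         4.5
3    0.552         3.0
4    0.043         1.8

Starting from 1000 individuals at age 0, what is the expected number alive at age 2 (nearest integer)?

871

Expected survivors = N0 · l_2 = 1000 × 0.871 = 871 → 871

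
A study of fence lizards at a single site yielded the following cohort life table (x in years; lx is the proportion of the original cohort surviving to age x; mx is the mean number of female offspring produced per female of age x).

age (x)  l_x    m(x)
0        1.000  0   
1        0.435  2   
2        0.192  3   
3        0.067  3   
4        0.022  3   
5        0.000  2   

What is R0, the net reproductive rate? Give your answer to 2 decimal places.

1.71

lx·mx by age: 0, 0.87, 0.576, 0.201, 0.066, 0
R0 = Σ lx·mx = 1.713 → 1.71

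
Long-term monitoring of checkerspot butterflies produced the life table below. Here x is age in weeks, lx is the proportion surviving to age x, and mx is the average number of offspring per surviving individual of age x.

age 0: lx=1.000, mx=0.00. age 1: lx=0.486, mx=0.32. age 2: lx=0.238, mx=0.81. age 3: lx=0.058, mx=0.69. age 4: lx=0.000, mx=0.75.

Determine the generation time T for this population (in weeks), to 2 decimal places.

1.70

lx·mx: 0, 0.15552, 0.19278, 0.04002, 0 → R0 = 0.38832
x·lx·mx: 0, 0.15552, 0.38556, 0.12006, 0 → Σ = 0.66114
T = 0.66114 / 0.38832 = 1.702565… → 1.70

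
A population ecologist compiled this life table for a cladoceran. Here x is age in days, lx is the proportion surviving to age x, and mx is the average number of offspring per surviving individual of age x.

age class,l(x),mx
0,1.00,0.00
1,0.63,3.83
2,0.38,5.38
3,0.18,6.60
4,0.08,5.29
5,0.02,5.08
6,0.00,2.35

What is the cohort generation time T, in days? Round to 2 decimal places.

lx·mx: 0, 2.4129, 2.0444, 1.188, 0.4232, 0.1016, 0 → R0 = 6.1701
x·lx·mx: 0, 2.4129, 4.0888, 3.564, 1.6928, 0.508, 0 → Σ = 12.2665
T = 12.2665 / 6.1701 = 1.988055… → 1.99

1.99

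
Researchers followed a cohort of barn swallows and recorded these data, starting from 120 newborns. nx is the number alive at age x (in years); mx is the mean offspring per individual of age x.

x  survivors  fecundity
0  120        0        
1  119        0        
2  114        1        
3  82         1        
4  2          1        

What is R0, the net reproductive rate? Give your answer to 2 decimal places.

1.65

lx = nx/n0 = nx/120: 1, 0.99167…, 0.95, 0.68333…, 0.01667…
lx·mx by age: 0, 0, 0.95, 0.683333…, 0.016667…
R0 = Σ lx·mx = 1.65… → 1.65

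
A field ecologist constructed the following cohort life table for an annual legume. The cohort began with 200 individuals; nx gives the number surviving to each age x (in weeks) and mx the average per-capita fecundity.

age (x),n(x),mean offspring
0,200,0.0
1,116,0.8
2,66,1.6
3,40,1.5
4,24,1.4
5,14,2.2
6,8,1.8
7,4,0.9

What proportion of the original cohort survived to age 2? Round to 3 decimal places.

0.330

l_2 = n_2/n_0 = 66/200 = 0.33 → 0.330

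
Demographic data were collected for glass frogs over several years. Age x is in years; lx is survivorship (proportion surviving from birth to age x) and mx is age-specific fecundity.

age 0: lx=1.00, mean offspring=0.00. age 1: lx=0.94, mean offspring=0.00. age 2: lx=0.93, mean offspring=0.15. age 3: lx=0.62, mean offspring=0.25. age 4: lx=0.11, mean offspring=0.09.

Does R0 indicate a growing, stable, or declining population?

declining

R0 = Σ lx·mx = 0 + 0 + 0.1395 + 0.155 + 0.0099 = 0.3044
R0 < 1, so the population is declining.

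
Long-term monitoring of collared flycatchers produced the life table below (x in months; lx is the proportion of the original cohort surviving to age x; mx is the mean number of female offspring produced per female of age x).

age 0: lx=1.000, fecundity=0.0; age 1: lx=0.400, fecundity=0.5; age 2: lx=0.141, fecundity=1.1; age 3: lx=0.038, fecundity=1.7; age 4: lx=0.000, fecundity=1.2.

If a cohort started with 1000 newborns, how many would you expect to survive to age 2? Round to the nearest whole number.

141

Expected survivors = N0 · l_2 = 1000 × 0.141 = 141 → 141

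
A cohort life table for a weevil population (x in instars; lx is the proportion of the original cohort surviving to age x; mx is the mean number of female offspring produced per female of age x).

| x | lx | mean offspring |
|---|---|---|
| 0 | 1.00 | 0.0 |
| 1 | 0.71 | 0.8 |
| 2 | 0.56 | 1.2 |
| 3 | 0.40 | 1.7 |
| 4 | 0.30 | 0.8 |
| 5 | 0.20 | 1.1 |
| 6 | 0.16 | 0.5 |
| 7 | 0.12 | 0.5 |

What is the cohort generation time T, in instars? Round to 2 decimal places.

lx·mx: 0, 0.568, 0.672, 0.68, 0.24, 0.22, 0.08, 0.06 → R0 = 2.52
x·lx·mx: 0, 0.568, 1.344, 2.04, 0.96, 1.1, 0.48, 0.42 → Σ = 6.912
T = 6.912 / 2.52 = 2.742857… → 2.74

2.74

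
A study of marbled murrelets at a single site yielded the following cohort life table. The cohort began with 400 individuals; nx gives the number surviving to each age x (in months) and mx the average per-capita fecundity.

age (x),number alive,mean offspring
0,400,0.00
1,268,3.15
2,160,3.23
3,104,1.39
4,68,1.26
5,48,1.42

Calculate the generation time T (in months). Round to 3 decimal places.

1.805

lx = nx/n0 = nx/400: 1, 0.67, 0.4, 0.26, 0.17, 0.12
lx·mx: 0, 2.1105, 1.292, 0.3614, 0.2142, 0.1704 → R0 = 4.1485
x·lx·mx: 0, 2.1105, 2.584, 1.0842, 0.8568, 0.852 → Σ = 7.4875
T = 7.4875 / 4.1485 = 1.804869… → 1.805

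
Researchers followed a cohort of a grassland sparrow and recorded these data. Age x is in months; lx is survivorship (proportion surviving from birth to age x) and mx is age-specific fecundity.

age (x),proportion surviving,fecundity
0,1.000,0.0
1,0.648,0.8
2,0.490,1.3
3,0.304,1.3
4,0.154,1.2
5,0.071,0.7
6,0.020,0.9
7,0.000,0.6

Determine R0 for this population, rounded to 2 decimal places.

1.80

lx·mx by age: 0, 0.5184, 0.637, 0.3952, 0.1848, 0.0497, 0.018, 0
R0 = Σ lx·mx = 1.8031 → 1.80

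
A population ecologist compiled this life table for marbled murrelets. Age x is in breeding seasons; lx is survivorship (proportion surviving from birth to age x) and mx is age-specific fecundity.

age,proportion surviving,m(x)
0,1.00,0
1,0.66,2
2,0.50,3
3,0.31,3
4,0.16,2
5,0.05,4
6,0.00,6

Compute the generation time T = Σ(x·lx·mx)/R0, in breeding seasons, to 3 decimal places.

lx·mx: 0, 1.32, 1.5, 0.93, 0.32, 0.2, 0 → R0 = 4.27
x·lx·mx: 0, 1.32, 3, 2.79, 1.28, 1, 0 → Σ = 9.39
T = 9.39 / 4.27 = 2.199063… → 2.199

2.199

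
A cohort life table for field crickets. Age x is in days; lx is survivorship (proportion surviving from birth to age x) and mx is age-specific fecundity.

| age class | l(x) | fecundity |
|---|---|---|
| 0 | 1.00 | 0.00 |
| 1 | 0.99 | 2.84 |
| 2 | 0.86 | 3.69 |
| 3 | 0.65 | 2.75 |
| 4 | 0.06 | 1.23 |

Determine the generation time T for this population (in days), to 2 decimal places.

lx·mx: 0, 2.8116, 3.1734, 1.7875, 0.0738 → R0 = 7.8463
x·lx·mx: 0, 2.8116, 6.3468, 5.3625, 0.2952 → Σ = 14.8161
T = 14.8161 / 7.8463 = 1.888291… → 1.89

1.89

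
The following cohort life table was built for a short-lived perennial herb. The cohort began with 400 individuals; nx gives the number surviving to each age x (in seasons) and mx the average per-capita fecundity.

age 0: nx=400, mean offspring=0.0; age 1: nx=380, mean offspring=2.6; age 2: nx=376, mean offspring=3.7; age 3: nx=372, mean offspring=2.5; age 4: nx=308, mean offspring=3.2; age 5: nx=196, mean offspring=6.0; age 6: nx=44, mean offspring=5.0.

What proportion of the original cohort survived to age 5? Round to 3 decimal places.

0.490

l_5 = n_5/n_0 = 196/400 = 0.49 → 0.490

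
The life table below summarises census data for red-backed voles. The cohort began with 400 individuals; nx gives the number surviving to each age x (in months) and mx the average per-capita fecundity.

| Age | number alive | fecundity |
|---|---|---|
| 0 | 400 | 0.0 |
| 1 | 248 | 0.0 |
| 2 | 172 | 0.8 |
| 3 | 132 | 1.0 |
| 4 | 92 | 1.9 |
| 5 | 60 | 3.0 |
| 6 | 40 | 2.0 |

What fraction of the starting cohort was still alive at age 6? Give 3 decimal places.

l_6 = n_6/n_0 = 40/400 = 0.1 → 0.100

0.100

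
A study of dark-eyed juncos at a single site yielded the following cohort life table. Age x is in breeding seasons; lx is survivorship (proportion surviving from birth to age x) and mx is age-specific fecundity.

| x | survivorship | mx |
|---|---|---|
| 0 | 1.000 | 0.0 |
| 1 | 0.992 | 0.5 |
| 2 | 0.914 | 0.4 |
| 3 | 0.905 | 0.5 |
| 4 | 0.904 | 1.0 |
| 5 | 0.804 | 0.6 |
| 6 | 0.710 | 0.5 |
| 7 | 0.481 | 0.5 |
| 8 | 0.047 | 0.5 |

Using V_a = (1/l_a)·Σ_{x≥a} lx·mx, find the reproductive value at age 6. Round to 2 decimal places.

lx·mx for x ≥ 6: 0.355, 0.2405, 0.0235 → sum = 0.619
V_6 = 0.619 / l_6 = 0.619 / 0.71 = 0.871831… → 0.87

0.87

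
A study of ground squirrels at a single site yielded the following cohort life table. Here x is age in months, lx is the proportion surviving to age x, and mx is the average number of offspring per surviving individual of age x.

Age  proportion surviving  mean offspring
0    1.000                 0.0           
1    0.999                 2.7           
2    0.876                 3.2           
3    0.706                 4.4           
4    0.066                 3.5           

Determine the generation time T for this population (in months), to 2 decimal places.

2.10

lx·mx: 0, 2.6973, 2.8032, 3.1064, 0.231 → R0 = 8.8379
x·lx·mx: 0, 2.6973, 5.6064, 9.3192, 0.924 → Σ = 18.5469
T = 18.5469 / 8.8379 = 2.098564… → 2.10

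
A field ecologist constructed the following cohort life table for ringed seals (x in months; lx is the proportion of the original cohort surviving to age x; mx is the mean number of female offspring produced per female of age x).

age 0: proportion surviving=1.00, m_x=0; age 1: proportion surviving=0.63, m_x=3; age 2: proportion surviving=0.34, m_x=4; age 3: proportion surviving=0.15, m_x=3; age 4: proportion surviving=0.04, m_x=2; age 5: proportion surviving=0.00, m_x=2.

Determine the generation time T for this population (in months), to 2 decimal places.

1.66

lx·mx: 0, 1.89, 1.36, 0.45, 0.08, 0 → R0 = 3.78
x·lx·mx: 0, 1.89, 2.72, 1.35, 0.32, 0 → Σ = 6.28
T = 6.28 / 3.78 = 1.661376… → 1.66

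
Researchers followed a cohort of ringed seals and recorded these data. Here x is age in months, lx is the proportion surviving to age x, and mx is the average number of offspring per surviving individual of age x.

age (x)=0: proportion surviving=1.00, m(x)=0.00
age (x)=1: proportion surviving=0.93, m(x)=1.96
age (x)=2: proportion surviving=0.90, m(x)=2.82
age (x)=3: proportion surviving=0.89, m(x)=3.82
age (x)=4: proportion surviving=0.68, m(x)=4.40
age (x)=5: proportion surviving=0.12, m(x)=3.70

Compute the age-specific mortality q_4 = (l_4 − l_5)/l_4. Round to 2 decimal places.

q_4 = (l_4 − l_5) / l_4 = (0.68 − 0.12) / 0.68
     = 0.56 / 0.68 = 0.823529… → 0.82

0.82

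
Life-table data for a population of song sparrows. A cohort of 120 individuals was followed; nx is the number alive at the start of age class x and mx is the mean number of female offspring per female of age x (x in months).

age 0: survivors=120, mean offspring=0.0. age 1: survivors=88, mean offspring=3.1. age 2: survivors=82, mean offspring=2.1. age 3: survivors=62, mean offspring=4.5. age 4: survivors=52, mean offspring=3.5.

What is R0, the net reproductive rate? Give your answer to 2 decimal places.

lx = nx/n0 = nx/120: 1, 0.73333…, 0.68333…, 0.51667…, 0.43333…
lx·mx by age: 0, 2.273333…, 1.435…, 2.325…, 1.516667…
R0 = Σ lx·mx = 7.55… → 7.55

7.55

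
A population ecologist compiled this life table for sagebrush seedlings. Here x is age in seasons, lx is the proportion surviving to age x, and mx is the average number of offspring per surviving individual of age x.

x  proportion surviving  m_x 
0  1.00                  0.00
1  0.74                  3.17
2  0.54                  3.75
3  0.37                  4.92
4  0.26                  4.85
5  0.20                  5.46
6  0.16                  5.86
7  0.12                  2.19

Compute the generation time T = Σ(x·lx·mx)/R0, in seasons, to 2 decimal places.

lx·mx: 0, 2.3458, 2.025, 1.8204, 1.261, 1.092, 0.9376, 0.2628 → R0 = 9.7446
x·lx·mx: 0, 2.3458, 4.05, 5.4612, 5.044, 5.46, 5.6256, 1.8396 → Σ = 29.8262
T = 29.8262 / 9.7446 = 3.060793… → 3.06

3.06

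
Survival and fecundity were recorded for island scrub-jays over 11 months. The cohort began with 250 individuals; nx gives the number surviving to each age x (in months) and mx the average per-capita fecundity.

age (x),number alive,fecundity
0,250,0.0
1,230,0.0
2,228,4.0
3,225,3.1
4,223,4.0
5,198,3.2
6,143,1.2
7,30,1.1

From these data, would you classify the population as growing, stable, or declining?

lx = nx/n0 = nx/250: 1, 0.92, 0.912, 0.9, 0.892, 0.792, 0.572, 0.12
R0 = Σ lx·mx = 0 + 0 + 3.648 + 2.79 + 3.568 + 2.5344 + 0.6864 + 0.132 = 13.3588
R0 > 1, so the population is growing.

growing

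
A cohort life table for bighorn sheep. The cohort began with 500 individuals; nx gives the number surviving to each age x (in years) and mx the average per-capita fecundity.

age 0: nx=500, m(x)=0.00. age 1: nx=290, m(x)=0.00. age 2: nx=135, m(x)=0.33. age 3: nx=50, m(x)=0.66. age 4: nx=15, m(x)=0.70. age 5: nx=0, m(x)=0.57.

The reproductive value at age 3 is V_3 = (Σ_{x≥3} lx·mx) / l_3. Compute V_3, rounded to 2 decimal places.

0.87

lx = nx/n0 = nx/500: 1, 0.58, 0.27, 0.1, 0.03, 0
lx·mx for x ≥ 3: 0.066, 0.021, 0 → sum = 0.087
V_3 = 0.087 / l_3 = 0.087 / 0.1 = 0.87 → 0.87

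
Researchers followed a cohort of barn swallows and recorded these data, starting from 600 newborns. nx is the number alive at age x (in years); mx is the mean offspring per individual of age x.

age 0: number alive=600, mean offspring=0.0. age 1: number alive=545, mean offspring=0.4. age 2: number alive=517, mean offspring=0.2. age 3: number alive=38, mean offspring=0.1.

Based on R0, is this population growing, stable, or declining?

declining

lx = nx/n0 = nx/600: 1, 0.90833…, 0.86167…, 0.06333…
R0 = Σ lx·mx = 0 + 0.363333… + 0.172333… + 0.006333… = 0.542…
R0 < 1, so the population is declining.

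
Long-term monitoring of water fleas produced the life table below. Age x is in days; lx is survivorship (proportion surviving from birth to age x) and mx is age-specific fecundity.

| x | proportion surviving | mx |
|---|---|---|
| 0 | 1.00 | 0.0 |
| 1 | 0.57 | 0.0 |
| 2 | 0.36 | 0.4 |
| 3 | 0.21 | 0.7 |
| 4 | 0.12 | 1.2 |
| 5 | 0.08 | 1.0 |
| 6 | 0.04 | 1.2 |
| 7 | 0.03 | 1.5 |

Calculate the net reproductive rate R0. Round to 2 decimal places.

0.61

lx·mx by age: 0, 0, 0.144, 0.147, 0.144, 0.08, 0.048, 0.045
R0 = Σ lx·mx = 0.608 → 0.61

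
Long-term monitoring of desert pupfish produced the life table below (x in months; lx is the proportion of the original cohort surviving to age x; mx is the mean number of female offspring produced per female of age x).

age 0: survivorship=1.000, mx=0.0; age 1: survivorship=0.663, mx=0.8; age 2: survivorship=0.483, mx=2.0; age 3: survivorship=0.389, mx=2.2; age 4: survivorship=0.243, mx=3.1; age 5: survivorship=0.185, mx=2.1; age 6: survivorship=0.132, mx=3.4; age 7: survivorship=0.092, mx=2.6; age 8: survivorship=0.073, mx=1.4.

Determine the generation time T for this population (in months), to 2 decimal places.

3.54

lx·mx: 0, 0.5304, 0.966, 0.8558, 0.7533, 0.3885, 0.4488, 0.2392, 0.1022 → R0 = 4.2842
x·lx·mx: 0, 0.5304, 1.932, 2.5674, 3.0132, 1.9425, 2.6928, 1.6744, 0.8176 → Σ = 15.1703
T = 15.1703 / 4.2842 = 3.540988… → 3.54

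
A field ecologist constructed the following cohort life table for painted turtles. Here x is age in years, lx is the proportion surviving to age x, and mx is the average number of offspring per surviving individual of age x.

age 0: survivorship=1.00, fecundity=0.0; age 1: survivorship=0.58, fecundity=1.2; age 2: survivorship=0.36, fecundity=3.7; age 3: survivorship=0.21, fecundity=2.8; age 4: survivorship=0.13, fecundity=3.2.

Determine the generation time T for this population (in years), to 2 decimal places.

2.24

lx·mx: 0, 0.696, 1.332, 0.588, 0.416 → R0 = 3.032
x·lx·mx: 0, 0.696, 2.664, 1.764, 1.664 → Σ = 6.788
T = 6.788 / 3.032 = 2.238786… → 2.24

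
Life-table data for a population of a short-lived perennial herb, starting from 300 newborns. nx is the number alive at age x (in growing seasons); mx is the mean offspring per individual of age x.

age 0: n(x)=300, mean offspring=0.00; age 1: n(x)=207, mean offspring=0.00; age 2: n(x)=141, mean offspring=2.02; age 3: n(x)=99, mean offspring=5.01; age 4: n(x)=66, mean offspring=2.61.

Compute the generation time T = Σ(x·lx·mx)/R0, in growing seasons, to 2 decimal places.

2.88

lx = nx/n0 = nx/300: 1, 0.69, 0.47, 0.33, 0.22
lx·mx: 0, 0, 0.9494, 1.6533, 0.5742 → R0 = 3.1769
x·lx·mx: 0, 0, 1.8988, 4.9599, 2.2968 → Σ = 9.1555
T = 9.1555 / 3.1769 = 2.881897… → 2.88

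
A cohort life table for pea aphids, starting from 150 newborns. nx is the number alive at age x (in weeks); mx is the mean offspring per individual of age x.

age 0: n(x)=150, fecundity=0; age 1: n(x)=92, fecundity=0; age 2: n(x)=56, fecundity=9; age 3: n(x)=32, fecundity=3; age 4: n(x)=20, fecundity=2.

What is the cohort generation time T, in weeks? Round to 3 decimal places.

lx = nx/n0 = nx/150: 1, 0.61333…, 0.37333…, 0.21333…, 0.13333…
lx·mx: 0, 0, 3.36…, 0.64…, 0.266667… → R0 = 4.266667…
x·lx·mx: 0, 0, 6.72…, 1.92…, 1.066667… → Σ = 9.706667…
T = 9.706667… / 4.266667… = 2.275… → 2.275

2.275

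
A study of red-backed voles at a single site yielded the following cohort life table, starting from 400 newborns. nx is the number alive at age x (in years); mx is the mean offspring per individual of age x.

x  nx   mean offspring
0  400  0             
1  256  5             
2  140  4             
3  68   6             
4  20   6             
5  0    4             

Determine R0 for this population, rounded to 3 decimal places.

lx = nx/n0 = nx/400: 1, 0.64, 0.35, 0.17, 0.05, 0
lx·mx by age: 0, 3.2, 1.4, 1.02, 0.3, 0
R0 = Σ lx·mx = 5.92 → 5.920

5.920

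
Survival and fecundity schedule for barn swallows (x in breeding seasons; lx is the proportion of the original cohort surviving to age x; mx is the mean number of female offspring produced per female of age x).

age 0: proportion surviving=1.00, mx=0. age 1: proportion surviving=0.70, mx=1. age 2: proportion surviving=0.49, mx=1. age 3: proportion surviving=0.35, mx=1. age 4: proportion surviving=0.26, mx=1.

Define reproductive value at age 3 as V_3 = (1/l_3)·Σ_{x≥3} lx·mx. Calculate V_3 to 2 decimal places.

lx·mx for x ≥ 3: 0.35, 0.26 → sum = 0.61
V_3 = 0.61 / l_3 = 0.61 / 0.35 = 1.742857… → 1.74

1.74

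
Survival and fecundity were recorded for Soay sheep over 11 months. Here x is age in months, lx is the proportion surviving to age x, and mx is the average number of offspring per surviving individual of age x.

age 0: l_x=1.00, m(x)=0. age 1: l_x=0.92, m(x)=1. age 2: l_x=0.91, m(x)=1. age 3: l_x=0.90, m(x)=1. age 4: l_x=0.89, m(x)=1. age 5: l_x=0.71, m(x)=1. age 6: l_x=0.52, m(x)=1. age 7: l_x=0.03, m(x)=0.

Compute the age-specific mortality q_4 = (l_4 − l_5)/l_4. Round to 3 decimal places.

0.202

q_4 = (l_4 − l_5) / l_4 = (0.89 − 0.71) / 0.89
     = 0.18 / 0.89 = 0.202247… → 0.202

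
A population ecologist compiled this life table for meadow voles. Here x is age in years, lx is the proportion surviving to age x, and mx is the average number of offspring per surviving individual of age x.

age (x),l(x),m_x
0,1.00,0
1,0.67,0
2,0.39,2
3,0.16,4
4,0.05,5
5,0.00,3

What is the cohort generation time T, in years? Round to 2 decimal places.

lx·mx: 0, 0, 0.78, 0.64, 0.25, 0 → R0 = 1.67
x·lx·mx: 0, 0, 1.56, 1.92, 1, 0 → Σ = 4.48
T = 4.48 / 1.67 = 2.682635… → 2.68

2.68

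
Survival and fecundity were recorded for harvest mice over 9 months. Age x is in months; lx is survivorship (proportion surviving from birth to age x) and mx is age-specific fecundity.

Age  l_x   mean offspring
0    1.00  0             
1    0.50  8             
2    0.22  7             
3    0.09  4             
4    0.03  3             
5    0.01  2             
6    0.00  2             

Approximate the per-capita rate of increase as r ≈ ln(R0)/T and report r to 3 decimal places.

1.250

R0 = Σ lx·mx = 0 + 4 + 1.54 + 0.36 + 0.09 + 0.02 + 0 = 6.01
Σ x·lx·mx = 8.62; T = 8.62/6.01 = 1.43428…
r ≈ ln(R0)/T = ln(6.01)/1.43428… = 1.2504… → 1.250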